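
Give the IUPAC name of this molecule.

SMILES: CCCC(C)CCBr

The parent chain contains 6 carbons (hexane).
Number the chain so that the substituent locant set {1,3} is lower than {4,6} at the first point of difference.
This places a bromo group at C-1; a methyl group at C-3.
Prefixes are listed alphabetically: bromo, methyl.
Putting it together: 1-bromo-3-methylhexane.

1-bromo-3-methylhexane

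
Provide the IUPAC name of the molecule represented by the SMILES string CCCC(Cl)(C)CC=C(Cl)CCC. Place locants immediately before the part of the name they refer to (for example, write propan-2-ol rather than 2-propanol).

The longest carbon chain that includes the multiple bond has 10 carbons, so the parent hydride is decane.
A C=C double bond in the chain gives the infix -ene-.
Number the chain so that numbering from this end puts the double bond at C-4 rather than C-6.
That gives the double bond between C-4 and C-5; chloro groups at C-4 and C-7; a methyl group at C-7.
Prefixes are listed alphabetically: chloro, methyl.
The name is 4,7-dichloro-7-methyldec-4-ene.

4,7-dichloro-7-methyldec-4-ene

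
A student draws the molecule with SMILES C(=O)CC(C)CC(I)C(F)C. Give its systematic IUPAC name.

6-fluoro-5-iodo-3-methylheptanal

The longest chain bearing the –CHO group is 7 carbons long (heptane).
The highest-priority functional group is an aldehyde (terminal –CHO), so the name ends in -al.
Choose the numbering such that the aldehyde carbon is C-1 by definition.
That gives a fluoro group at C-6; an iodo group at C-5; a methyl group at C-3.
Prefixes are listed alphabetically: fluoro, iodo, methyl.
The name is 6-fluoro-5-iodo-3-methylheptanal.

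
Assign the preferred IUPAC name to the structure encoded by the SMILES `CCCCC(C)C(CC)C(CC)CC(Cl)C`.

2-chloro-4,5-diethyl-6-methyldecane

The longest carbon chain is 10 atoms: the parent is decane.
The numbering direction is chosen so that the substituent locant set {2,4,5,6} is lower than {5,6,7,9} at the first point of difference.
With this numbering: a chloro group at C-2; ethyl groups at C-4 and C-5; a methyl group at C-6.
Substituent prefixes are cited in alphabetical order (multiplying prefixes like di-/tri- are ignored for ordering).
Assembling the pieces gives 2-chloro-4,5-diethyl-6-methyldecane.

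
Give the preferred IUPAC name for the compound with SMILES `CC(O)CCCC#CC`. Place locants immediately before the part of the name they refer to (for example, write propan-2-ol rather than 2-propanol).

Counting along the main chain through the –OH group and the multiple bond gives 8 carbons: the parent is octane.
The highest-priority functional group is an alcohol (–OH), so the name ends in -ol.
The chain contains a C≡C triple bond, so the unsaturation ending is -yne.
Number the chain so that numbering from this end puts the hydroxyl group at C-2 rather than C-7.
With this numbering: the hydroxyl at C-2; the triple bond between C-6 and C-7.
Putting it together: oct-6-yn-2-ol.

oct-6-yn-2-ol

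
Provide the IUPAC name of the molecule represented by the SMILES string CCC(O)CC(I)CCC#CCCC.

Counting along the main chain through the –OH group and the multiple bond gives 12 carbons: the parent is dodecane.
The highest-priority functional group is an alcohol (–OH), so the name ends in -ol.
The chain contains a C≡C triple bond, so the unsaturation ending is -yne.
Number the chain so that numbering from this end puts the hydroxyl group at C-3 rather than C-10.
This places the hydroxyl at C-3; the triple bond between C-8 and C-9; an iodo group at C-5.
Assembling the pieces gives 5-iodododec-8-yn-3-ol.

5-iodododec-8-yn-3-ol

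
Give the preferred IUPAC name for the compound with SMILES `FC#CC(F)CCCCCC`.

Counting along the main chain through the multiple bond gives 9 carbons: the parent is nonane.
A C≡C triple bond in the chain gives the infix -yne-.
Choose the numbering such that numbering from this end puts the triple bond at C-1 rather than C-8.
With this numbering: the triple bond between C-1 and C-2; fluoro groups at C-1 and C-3.
Putting it together: 1,3-difluoronon-1-yne.

1,3-difluoronon-1-yne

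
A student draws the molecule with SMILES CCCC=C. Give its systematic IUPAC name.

The longest chain bearing the multiple bond is 5 carbons long (pentane).
A C=C double bond in the chain gives the infix -ene-.
Number the chain so that numbering from this end puts the double bond at C-1 rather than C-4.
This places the double bond between C-1 and C-2.
Putting it together: pent-1-ene.

pent-1-ene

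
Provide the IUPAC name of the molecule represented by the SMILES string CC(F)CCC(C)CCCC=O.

8-fluoro-5-methylnonanal

Counting along the main chain through the –CHO group gives 9 carbons: the parent is nonane.
The highest-priority functional group is an aldehyde (terminal –CHO), so the name ends in -al.
Number the chain so that the aldehyde carbon is C-1 by definition.
This places a fluoro group at C-8; a methyl group at C-5.
Prefixes are listed alphabetically: fluoro, methyl.
Putting it together: 8-fluoro-5-methylnonanal.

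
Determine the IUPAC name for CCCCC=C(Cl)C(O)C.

Counting along the main chain through the –OH group and the multiple bond gives 8 carbons: the parent is octane.
The highest-priority functional group is an alcohol (–OH), so the name ends in -ol.
The chain contains a C=C double bond, so the unsaturation ending is -ene.
Choose the numbering such that numbering from this end puts the hydroxyl group at C-2 rather than C-7.
With this numbering: the hydroxyl at C-2; the double bond between C-3 and C-4; a chloro group at C-3.
Assembling the pieces gives 3-chlorooct-3-en-2-ol.

3-chlorooct-3-en-2-ol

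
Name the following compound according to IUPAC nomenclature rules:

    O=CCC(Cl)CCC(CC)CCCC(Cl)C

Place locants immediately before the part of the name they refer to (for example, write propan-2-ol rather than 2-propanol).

3,10-dichloro-6-ethylundecanal

The longest chain bearing the –CHO group is 11 carbons long (undecane).
The principal characteristic group is an aldehyde (terminal –CHO), named with the suffix -al.
Choose the numbering such that the aldehyde carbon is C-1 by definition.
This places chloro groups at C-3 and C-10; an ethyl group at C-6.
The substituents are ordered alphabetically, ignoring any di-/tri- multipliers.
The name is 3,10-dichloro-6-ethylundecanal.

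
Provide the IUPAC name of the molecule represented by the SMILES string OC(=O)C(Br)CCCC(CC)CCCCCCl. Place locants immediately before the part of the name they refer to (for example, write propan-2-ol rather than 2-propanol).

Counting along the main chain through the –COOH group gives 11 carbons: the parent is undecane.
The principal characteristic group is a carboxylic acid (terminal –COOH), named with the suffix -oic acid.
The numbering direction is chosen so that the carboxylic acid carbon is C-1 by definition.
With this numbering: a bromo group at C-2; a chloro group at C-11; an ethyl group at C-6.
The substituents are ordered alphabetically, ignoring any di-/tri- multipliers.
Assembling the pieces gives 2-bromo-11-chloro-6-ethylundecanoic acid.

2-bromo-11-chloro-6-ethylundecanoic acid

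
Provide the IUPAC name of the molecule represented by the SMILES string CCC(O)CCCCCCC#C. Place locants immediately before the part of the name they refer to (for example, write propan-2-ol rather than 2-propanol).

The longest carbon chain that includes the –OH group and the multiple bond has 11 carbons, so the parent hydride is undecane.
The highest-priority functional group is an alcohol (–OH), so the name ends in -ol.
A C≡C triple bond in the chain gives the infix -yne-.
Number the chain so that numbering from this end puts the hydroxyl group at C-3 rather than C-9.
This places the hydroxyl at C-3; the triple bond between C-10 and C-11.
Putting it together: undec-10-yn-3-ol.

undec-10-yn-3-ol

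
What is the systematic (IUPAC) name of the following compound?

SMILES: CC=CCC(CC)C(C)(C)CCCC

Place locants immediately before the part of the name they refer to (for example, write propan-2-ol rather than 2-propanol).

The longest carbon chain that includes the multiple bond has 10 carbons, so the parent hydride is decane.
The chain contains a C=C double bond, so the unsaturation ending is -ene.
Number the chain so that numbering from this end puts the double bond at C-2 rather than C-8.
That gives the double bond between C-2 and C-3; an ethyl group at C-5; two methyl groups at C-6.
Substituent prefixes are cited in alphabetical order (multiplying prefixes like di-/tri- are ignored for ordering).
The name is 5-ethyl-6,6-dimethyldec-2-ene.

5-ethyl-6,6-dimethyldec-2-ene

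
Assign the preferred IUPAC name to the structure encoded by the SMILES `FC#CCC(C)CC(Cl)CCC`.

The longest chain bearing the multiple bond is 9 carbons long (nonane).
There is one C≡C triple bond, indicated by the ending -yne.
Choose the numbering such that numbering from this end puts the triple bond at C-1 rather than C-8.
With this numbering: the triple bond between C-1 and C-2; a chloro group at C-6; a fluoro group at C-1; a methyl group at C-4.
The substituents are ordered alphabetically, ignoring any di-/tri- multipliers.
Putting it together: 6-chloro-1-fluoro-4-methylnon-1-yne.

6-chloro-1-fluoro-4-methylnon-1-yne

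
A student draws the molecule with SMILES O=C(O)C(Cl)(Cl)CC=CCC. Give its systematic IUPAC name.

The longest chain bearing the –COOH group and the multiple bond is 7 carbons long (heptane).
The principal characteristic group is a carboxylic acid (terminal –COOH), named with the suffix -oic acid.
The chain contains a C=C double bond, so the unsaturation ending is -ene.
Number the chain so that the carboxylic acid carbon is C-1 by definition.
That gives the double bond between C-4 and C-5; two chloro groups at C-2.
Assembling the pieces gives 2,2-dichlorohept-4-enoic acid.

2,2-dichlorohept-4-enoic acid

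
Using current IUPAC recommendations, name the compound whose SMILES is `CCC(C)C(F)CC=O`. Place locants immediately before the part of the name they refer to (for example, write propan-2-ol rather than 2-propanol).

3-fluoro-4-methylhexanal

Counting along the main chain through the –CHO group gives 6 carbons: the parent is hexane.
An aldehyde (terminal –CHO) is the principal characteristic group, giving the suffix -al.
Number the chain so that the aldehyde carbon is C-1 by definition.
This places a fluoro group at C-3; a methyl group at C-4.
Prefixes are listed alphabetically: fluoro, methyl.
Assembling the pieces gives 3-fluoro-4-methylhexanal.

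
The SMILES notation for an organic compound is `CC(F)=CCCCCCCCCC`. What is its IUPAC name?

The longest carbon chain that includes the multiple bond has 12 carbons, so the parent hydride is dodecane.
There is one C=C double bond, indicated by the ending -ene.
Number the chain so that numbering from this end puts the double bond at C-2 rather than C-10.
This places the double bond between C-2 and C-3; a fluoro group at C-2.
Assembling the pieces gives 2-fluorododec-2-ene.

2-fluorododec-2-ene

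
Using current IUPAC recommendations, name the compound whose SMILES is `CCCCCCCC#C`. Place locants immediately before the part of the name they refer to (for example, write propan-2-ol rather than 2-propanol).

non-1-yne

The longest chain bearing the multiple bond is 9 carbons long (nonane).
The chain contains a C≡C triple bond, so the unsaturation ending is -yne.
The numbering direction is chosen so that numbering from this end puts the triple bond at C-1 rather than C-8.
With this numbering: the triple bond between C-1 and C-2.
The name is non-1-yne.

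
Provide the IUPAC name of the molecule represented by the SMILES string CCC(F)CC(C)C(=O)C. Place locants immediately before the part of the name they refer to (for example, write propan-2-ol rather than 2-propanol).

Counting along the main chain through the carbonyl gives 7 carbons: the parent is heptane.
The principal characteristic group is a ketone (C=O on an internal carbon), named with the suffix -one.
Number the chain so that numbering from this end puts the carbonyl group at C-2 rather than C-6.
That gives the carbonyl at C-2; a fluoro group at C-5; a methyl group at C-3.
Substituent prefixes are cited in alphabetical order (multiplying prefixes like di-/tri- are ignored for ordering).
The name is 5-fluoro-3-methylheptan-2-one.

5-fluoro-3-methylheptan-2-one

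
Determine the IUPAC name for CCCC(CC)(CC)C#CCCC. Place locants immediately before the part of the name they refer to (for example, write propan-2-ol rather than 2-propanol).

6,6-diethylnon-4-yne

Counting along the main chain through the multiple bond gives 9 carbons: the parent is nonane.
A C≡C triple bond in the chain gives the infix -yne-.
The numbering direction is chosen so that numbering from this end puts the triple bond at C-4 rather than C-5.
This places the triple bond between C-4 and C-5; two ethyl groups at C-6.
The name is 6,6-diethylnon-4-yne.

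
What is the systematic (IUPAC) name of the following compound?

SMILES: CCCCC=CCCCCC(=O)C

dodec-7-en-2-one

Counting along the main chain through the carbonyl and the multiple bond gives 12 carbons: the parent is dodecane.
The highest-priority functional group is a ketone (C=O on an internal carbon), so the name ends in -one.
A C=C double bond in the chain gives the infix -ene-.
The numbering direction is chosen so that numbering from this end puts the carbonyl group at C-2 rather than C-11.
With this numbering: the carbonyl at C-2; the double bond between C-7 and C-8.
Putting it together: dodec-7-en-2-one.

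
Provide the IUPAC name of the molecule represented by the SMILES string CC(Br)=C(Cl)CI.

The longest carbon chain that includes the multiple bond has 4 carbons, so the parent hydride is butane.
The chain contains a C=C double bond, so the unsaturation ending is -ene.
Choose the numbering such that the substituent locant set {1,2,3} is lower than {2,3,4} at the first point of difference.
With this numbering: the double bond between C-2 and C-3; a bromo group at C-3; a chloro group at C-2; an iodo group at C-1.
Substituent prefixes are cited in alphabetical order (multiplying prefixes like di-/tri- are ignored for ordering).
Assembling the pieces gives 3-bromo-2-chloro-1-iodobut-2-ene.

3-bromo-2-chloro-1-iodobut-2-ene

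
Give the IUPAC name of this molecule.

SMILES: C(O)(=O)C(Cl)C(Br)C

3-bromo-2-chlorobutanoic acid

The longest chain bearing the –COOH group is 4 carbons long (butane).
A carboxylic acid (terminal –COOH) is the principal characteristic group, giving the suffix -oic acid.
The numbering direction is chosen so that the carboxylic acid carbon is C-1 by definition.
That gives a bromo group at C-3; a chloro group at C-2.
The substituents are ordered alphabetically, ignoring any di-/tri- multipliers.
Putting it together: 3-bromo-2-chlorobutanoic acid.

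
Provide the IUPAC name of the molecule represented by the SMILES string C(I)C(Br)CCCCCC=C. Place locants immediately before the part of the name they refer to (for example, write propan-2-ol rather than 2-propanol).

8-bromo-9-iodonon-1-ene

Counting along the main chain through the multiple bond gives 9 carbons: the parent is nonane.
There is one C=C double bond, indicated by the ending -ene.
Number the chain so that numbering from this end puts the double bond at C-1 rather than C-8.
This places the double bond between C-1 and C-2; a bromo group at C-8; an iodo group at C-9.
The substituents are ordered alphabetically, ignoring any di-/tri- multipliers.
Putting it together: 8-bromo-9-iodonon-1-ene.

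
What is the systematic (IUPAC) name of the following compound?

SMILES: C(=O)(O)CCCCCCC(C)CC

The longest chain bearing the –COOH group is 10 carbons long (decane).
The highest-priority functional group is a carboxylic acid (terminal –COOH), so the name ends in -oic acid.
Choose the numbering such that the carboxylic acid carbon is C-1 by definition.
With this numbering: a methyl group at C-8.
Putting it together: 8-methyldecanoic acid.

8-methyldecanoic acid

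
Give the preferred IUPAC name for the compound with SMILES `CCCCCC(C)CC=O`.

The longest chain bearing the –CHO group is 8 carbons long (octane).
The principal characteristic group is an aldehyde (terminal –CHO), named with the suffix -al.
The numbering direction is chosen so that the aldehyde carbon is C-1 by definition.
That gives a methyl group at C-3.
The name is 3-methyloctanal.

3-methyloctanal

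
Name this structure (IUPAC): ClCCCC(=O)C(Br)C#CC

5-bromo-1-chlorooct-6-yn-4-one

The longest chain bearing the carbonyl and the multiple bond is 8 carbons long (octane).
The principal characteristic group is a ketone (C=O on an internal carbon), named with the suffix -one.
A C≡C triple bond in the chain gives the infix -yne-.
Number the chain so that numbering from this end puts the carbonyl group at C-4 rather than C-5.
That gives the carbonyl at C-4; the triple bond between C-6 and C-7; a bromo group at C-5; a chloro group at C-1.
Prefixes are listed alphabetically: bromo, chloro.
Putting it together: 5-bromo-1-chlorooct-6-yn-4-one.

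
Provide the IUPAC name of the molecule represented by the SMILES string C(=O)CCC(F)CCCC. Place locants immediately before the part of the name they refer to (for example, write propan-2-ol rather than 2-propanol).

4-fluorooctanal

Counting along the main chain through the –CHO group gives 8 carbons: the parent is octane.
The principal characteristic group is an aldehyde (terminal –CHO), named with the suffix -al.
The numbering direction is chosen so that the aldehyde carbon is C-1 by definition.
With this numbering: a fluoro group at C-4.
The name is 4-fluorooctanal.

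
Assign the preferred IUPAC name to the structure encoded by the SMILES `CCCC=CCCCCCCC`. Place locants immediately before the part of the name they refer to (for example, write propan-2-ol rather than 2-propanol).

The longest carbon chain that includes the multiple bond has 12 carbons, so the parent hydride is dodecane.
The chain contains a C=C double bond, so the unsaturation ending is -ene.
The numbering direction is chosen so that numbering from this end puts the double bond at C-4 rather than C-8.
That gives the double bond between C-4 and C-5.
Assembling the pieces gives dodec-4-ene.

dodec-4-ene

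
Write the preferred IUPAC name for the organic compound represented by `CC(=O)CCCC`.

hexan-2-one

The longest chain bearing the carbonyl is 6 carbons long (hexane).
The highest-priority functional group is a ketone (C=O on an internal carbon), so the name ends in -one.
Choose the numbering such that numbering from this end puts the carbonyl group at C-2 rather than C-5.
That gives the carbonyl at C-2.
Putting it together: hexan-2-one.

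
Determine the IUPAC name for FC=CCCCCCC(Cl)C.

8-chloro-1-fluoronon-1-ene

Counting along the main chain through the multiple bond gives 9 carbons: the parent is nonane.
A C=C double bond in the chain gives the infix -ene-.
Number the chain so that numbering from this end puts the double bond at C-1 rather than C-8.
With this numbering: the double bond between C-1 and C-2; a chloro group at C-8; a fluoro group at C-1.
The substituents are ordered alphabetically, ignoring any di-/tri- multipliers.
Assembling the pieces gives 8-chloro-1-fluoronon-1-ene.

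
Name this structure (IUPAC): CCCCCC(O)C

heptan-2-ol

Counting along the main chain through the –OH group gives 7 carbons: the parent is heptane.
The highest-priority functional group is an alcohol (–OH), so the name ends in -ol.
Number the chain so that numbering from this end puts the hydroxyl group at C-2 rather than C-6.
This places the hydroxyl at C-2.
Assembling the pieces gives heptan-2-ol.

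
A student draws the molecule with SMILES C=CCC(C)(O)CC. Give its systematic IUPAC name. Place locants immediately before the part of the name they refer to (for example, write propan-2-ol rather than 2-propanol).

3-methylhex-5-en-3-ol

The longest chain bearing the –OH group and the multiple bond is 6 carbons long (hexane).
The principal characteristic group is an alcohol (–OH), named with the suffix -ol.
A C=C double bond in the chain gives the infix -ene-.
Number the chain so that numbering from this end puts the hydroxyl group at C-3 rather than C-4.
This places the hydroxyl at C-3; the double bond between C-5 and C-6; a methyl group at C-3.
The name is 3-methylhex-5-en-3-ol.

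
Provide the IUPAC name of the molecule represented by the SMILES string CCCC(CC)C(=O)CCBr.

The longest carbon chain that includes the carbonyl has 7 carbons, so the parent hydride is heptane.
The highest-priority functional group is a ketone (C=O on an internal carbon), so the name ends in -one.
Number the chain so that numbering from this end puts the carbonyl group at C-3 rather than C-5.
This places the carbonyl at C-3; a bromo group at C-1; an ethyl group at C-4.
Substituent prefixes are cited in alphabetical order (multiplying prefixes like di-/tri- are ignored for ordering).
The name is 1-bromo-4-ethylheptan-3-one.

1-bromo-4-ethylheptan-3-one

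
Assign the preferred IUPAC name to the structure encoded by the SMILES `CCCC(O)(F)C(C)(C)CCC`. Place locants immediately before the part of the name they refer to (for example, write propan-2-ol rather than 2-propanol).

Counting along the main chain through the –OH group gives 8 carbons: the parent is octane.
The highest-priority functional group is an alcohol (–OH), so the name ends in -ol.
Choose the numbering such that numbering from this end puts the hydroxyl group at C-4 rather than C-5.
This places the hydroxyl at C-4; a fluoro group at C-4; two methyl groups at C-5.
The substituents are ordered alphabetically, ignoring any di-/tri- multipliers.
Assembling the pieces gives 4-fluoro-5,5-dimethyloctan-4-ol.

4-fluoro-5,5-dimethyloctan-4-ol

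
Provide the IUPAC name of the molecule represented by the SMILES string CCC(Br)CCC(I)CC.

The longest continuous carbon chain has 8 atoms, so the parent hydride is octane.
Choose the numbering such that the locant sets are identical either way, so the alphabetically earlier bromo substituent takes the lower locant (3 rather than 6).
With this numbering: a bromo group at C-3; an iodo group at C-6.
The substituents are ordered alphabetically, ignoring any di-/tri- multipliers.
The name is 3-bromo-6-iodooctane.

3-bromo-6-iodooctane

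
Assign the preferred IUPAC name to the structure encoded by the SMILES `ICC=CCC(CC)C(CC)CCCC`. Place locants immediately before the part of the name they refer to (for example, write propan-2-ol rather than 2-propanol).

The longest carbon chain that includes the multiple bond has 10 carbons, so the parent hydride is decane.
The chain contains a C=C double bond, so the unsaturation ending is -ene.
Choose the numbering such that numbering from this end puts the double bond at C-2 rather than C-8.
This places the double bond between C-2 and C-3; ethyl groups at C-5 and C-6; an iodo group at C-1.
Prefixes are listed alphabetically: ethyl, iodo.
Putting it together: 5,6-diethyl-1-iododec-2-ene.

5,6-diethyl-1-iododec-2-ene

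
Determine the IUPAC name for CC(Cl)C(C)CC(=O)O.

The longest chain bearing the –COOH group is 5 carbons long (pentane).
A carboxylic acid (terminal –COOH) is the principal characteristic group, giving the suffix -oic acid.
Choose the numbering such that the carboxylic acid carbon is C-1 by definition.
With this numbering: a chloro group at C-4; a methyl group at C-3.
Prefixes are listed alphabetically: chloro, methyl.
Putting it together: 4-chloro-3-methylpentanoic acid.

4-chloro-3-methylpentanoic acid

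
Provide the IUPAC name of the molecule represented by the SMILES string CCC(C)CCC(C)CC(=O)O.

The longest chain bearing the –COOH group is 8 carbons long (octane).
The principal characteristic group is a carboxylic acid (terminal –COOH), named with the suffix -oic acid.
The numbering direction is chosen so that the carboxylic acid carbon is C-1 by definition.
This places methyl groups at C-3 and C-6.
Assembling the pieces gives 3,6-dimethyloctanoic acid.

3,6-dimethyloctanoic acid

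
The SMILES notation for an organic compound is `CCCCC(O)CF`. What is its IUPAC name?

Counting along the main chain through the –OH group gives 6 carbons: the parent is hexane.
The principal characteristic group is an alcohol (–OH), named with the suffix -ol.
Number the chain so that numbering from this end puts the hydroxyl group at C-2 rather than C-5.
This places the hydroxyl at C-2; a fluoro group at C-1.
Putting it together: 1-fluorohexan-2-ol.

1-fluorohexan-2-ol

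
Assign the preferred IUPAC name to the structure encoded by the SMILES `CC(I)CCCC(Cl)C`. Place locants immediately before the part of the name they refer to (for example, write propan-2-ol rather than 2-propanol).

2-chloro-6-iodoheptane

The parent chain contains 7 carbons (heptane).
Number the chain so that the locant sets are identical either way, so the alphabetically earlier chloro substituent takes the lower locant (2 rather than 6).
That gives a chloro group at C-2; an iodo group at C-6.
Substituent prefixes are cited in alphabetical order (multiplying prefixes like di-/tri- are ignored for ordering).
The name is 2-chloro-6-iodoheptane.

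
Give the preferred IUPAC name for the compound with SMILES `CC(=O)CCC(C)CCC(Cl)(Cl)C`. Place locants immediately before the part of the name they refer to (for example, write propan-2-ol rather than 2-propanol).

8,8-dichloro-5-methylnonan-2-one

The longest carbon chain that includes the carbonyl has 9 carbons, so the parent hydride is nonane.
A ketone (C=O on an internal carbon) is the principal characteristic group, giving the suffix -one.
Number the chain so that numbering from this end puts the carbonyl group at C-2 rather than C-8.
This places the carbonyl at C-2; two chloro groups at C-8; a methyl group at C-5.
The substituents are ordered alphabetically, ignoring any di-/tri- multipliers.
Putting it together: 8,8-dichloro-5-methylnonan-2-one.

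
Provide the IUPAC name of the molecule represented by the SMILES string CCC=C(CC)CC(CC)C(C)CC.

4,6-diethyl-7-methylnon-3-ene

The longest chain bearing the multiple bond is 9 carbons long (nonane).
The chain contains a C=C double bond, so the unsaturation ending is -ene.
Number the chain so that numbering from this end puts the double bond at C-3 rather than C-6.
This places the double bond between C-3 and C-4; ethyl groups at C-4 and C-6; a methyl group at C-7.
Substituent prefixes are cited in alphabetical order (multiplying prefixes like di-/tri- are ignored for ordering).
Assembling the pieces gives 4,6-diethyl-7-methylnon-3-ene.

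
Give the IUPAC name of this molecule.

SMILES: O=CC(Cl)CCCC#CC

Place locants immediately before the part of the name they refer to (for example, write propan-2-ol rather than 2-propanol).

2-chlorooct-6-ynal

Counting along the main chain through the –CHO group and the multiple bond gives 8 carbons: the parent is octane.
The highest-priority functional group is an aldehyde (terminal –CHO), so the name ends in -al.
The chain contains a C≡C triple bond, so the unsaturation ending is -yne.
Number the chain so that the aldehyde carbon is C-1 by definition.
With this numbering: the triple bond between C-6 and C-7; a chloro group at C-2.
The name is 2-chlorooct-6-ynal.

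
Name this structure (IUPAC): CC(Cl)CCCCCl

1,5-dichlorohexane

The parent chain contains 6 carbons (hexane).
Number the chain so that the substituent locant set {1,5} is lower than {2,6} at the first point of difference.
That gives chloro groups at C-1 and C-5.
The name is 1,5-dichlorohexane.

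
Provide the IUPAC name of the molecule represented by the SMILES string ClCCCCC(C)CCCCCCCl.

The longest continuous carbon chain has 11 atoms, so the parent hydride is undecane.
Number the chain so that the substituent locant set {1,5,11} is lower than {1,7,11} at the first point of difference.
That gives chloro groups at C-1 and C-11; a methyl group at C-5.
Prefixes are listed alphabetically: chloro, methyl.
Assembling the pieces gives 1,11-dichloro-5-methylundecane.

1,11-dichloro-5-methylundecane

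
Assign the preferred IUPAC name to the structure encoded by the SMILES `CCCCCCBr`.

The longest carbon chain is 6 atoms: the parent is hexane.
The numbering direction is chosen so that the substituent locant set {1} is lower than {6} at the first point of difference.
This places a bromo group at C-1.
Putting it together: 1-bromohexane.

1-bromohexane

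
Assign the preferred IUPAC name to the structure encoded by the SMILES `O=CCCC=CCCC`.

The longest carbon chain that includes the –CHO group and the multiple bond has 8 carbons, so the parent hydride is octane.
An aldehyde (terminal –CHO) is the principal characteristic group, giving the suffix -al.
The chain contains a C=C double bond, so the unsaturation ending is -ene.
Number the chain so that the aldehyde carbon is C-1 by definition.
This places the double bond between C-4 and C-5.
The name is oct-4-enal.

oct-4-enal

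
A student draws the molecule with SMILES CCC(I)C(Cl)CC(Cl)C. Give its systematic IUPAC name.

The longest carbon chain is 7 atoms: the parent is heptane.
Choose the numbering such that the substituent locant set {2,4,5} is lower than {3,4,6} at the first point of difference.
With this numbering: chloro groups at C-2 and C-4; an iodo group at C-5.
Substituent prefixes are cited in alphabetical order (multiplying prefixes like di-/tri- are ignored for ordering).
Putting it together: 2,4-dichloro-5-iodoheptane.

2,4-dichloro-5-iodoheptane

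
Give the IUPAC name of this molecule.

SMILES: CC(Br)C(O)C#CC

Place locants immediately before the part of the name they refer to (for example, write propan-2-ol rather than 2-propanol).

Counting along the main chain through the –OH group and the multiple bond gives 6 carbons: the parent is hexane.
The principal characteristic group is an alcohol (–OH), named with the suffix -ol.
There is one C≡C triple bond, indicated by the ending -yne.
Number the chain so that numbering from this end puts the hydroxyl group at C-3 rather than C-4.
That gives the hydroxyl at C-3; the triple bond between C-4 and C-5; a bromo group at C-2.
The name is 2-bromohex-4-yn-3-ol.

2-bromohex-4-yn-3-ol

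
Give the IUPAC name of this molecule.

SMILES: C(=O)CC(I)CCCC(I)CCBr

9-bromo-3,7-diiodononanal

The longest chain bearing the –CHO group is 9 carbons long (nonane).
The highest-priority functional group is an aldehyde (terminal –CHO), so the name ends in -al.
Number the chain so that the aldehyde carbon is C-1 by definition.
With this numbering: a bromo group at C-9; iodo groups at C-3 and C-7.
The substituents are ordered alphabetically, ignoring any di-/tri- multipliers.
The name is 9-bromo-3,7-diiodononanal.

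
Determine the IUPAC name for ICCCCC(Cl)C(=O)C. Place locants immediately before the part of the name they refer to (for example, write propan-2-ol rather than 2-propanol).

3-chloro-7-iodoheptan-2-one

The longest chain bearing the carbonyl is 7 carbons long (heptane).
The principal characteristic group is a ketone (C=O on an internal carbon), named with the suffix -one.
Number the chain so that numbering from this end puts the carbonyl group at C-2 rather than C-6.
With this numbering: the carbonyl at C-2; a chloro group at C-3; an iodo group at C-7.
The substituents are ordered alphabetically, ignoring any di-/tri- multipliers.
The name is 3-chloro-7-iodoheptan-2-one.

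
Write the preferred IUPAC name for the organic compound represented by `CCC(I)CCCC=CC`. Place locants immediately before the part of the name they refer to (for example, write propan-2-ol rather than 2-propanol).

The longest chain bearing the multiple bond is 9 carbons long (nonane).
The chain contains a C=C double bond, so the unsaturation ending is -ene.
Choose the numbering such that numbering from this end puts the double bond at C-2 rather than C-7.
That gives the double bond between C-2 and C-3; an iodo group at C-7.
Putting it together: 7-iodonon-2-ene.

7-iodonon-2-ene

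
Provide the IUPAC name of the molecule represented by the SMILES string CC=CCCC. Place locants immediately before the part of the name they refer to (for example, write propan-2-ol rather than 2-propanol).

hex-2-ene

The longest chain bearing the multiple bond is 6 carbons long (hexane).
A C=C double bond in the chain gives the infix -ene-.
The numbering direction is chosen so that numbering from this end puts the double bond at C-2 rather than C-4.
This places the double bond between C-2 and C-3.
Assembling the pieces gives hex-2-ene.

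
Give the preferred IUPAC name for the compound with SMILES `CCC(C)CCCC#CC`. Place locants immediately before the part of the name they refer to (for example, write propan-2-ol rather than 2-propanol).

7-methylnon-2-yne

The longest chain bearing the multiple bond is 9 carbons long (nonane).
The chain contains a C≡C triple bond, so the unsaturation ending is -yne.
Choose the numbering such that numbering from this end puts the triple bond at C-2 rather than C-7.
With this numbering: the triple bond between C-2 and C-3; a methyl group at C-7.
Putting it together: 7-methylnon-2-yne.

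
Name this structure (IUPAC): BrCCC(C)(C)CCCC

1-bromo-3,3-dimethylheptane

The longest carbon chain is 7 atoms: the parent is heptane.
The numbering direction is chosen so that the substituent locant set {1,3,3} is lower than {5,5,7} at the first point of difference.
This places a bromo group at C-1; two methyl groups at C-3.
The substituents are ordered alphabetically, ignoring any di-/tri- multipliers.
Putting it together: 1-bromo-3,3-dimethylheptane.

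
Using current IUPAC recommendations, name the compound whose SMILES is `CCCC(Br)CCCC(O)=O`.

5-bromooctanoic acid

Counting along the main chain through the –COOH group gives 8 carbons: the parent is octane.
The highest-priority functional group is a carboxylic acid (terminal –COOH), so the name ends in -oic acid.
Number the chain so that the carboxylic acid carbon is C-1 by definition.
With this numbering: a bromo group at C-5.
Putting it together: 5-bromooctanoic acid.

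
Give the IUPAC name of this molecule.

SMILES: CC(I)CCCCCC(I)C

2,8-diiodononane

The parent chain contains 9 carbons (nonane).
Numbering from either end gives identical locants here.
That gives iodo groups at C-2 and C-8.
Assembling the pieces gives 2,8-diiodononane.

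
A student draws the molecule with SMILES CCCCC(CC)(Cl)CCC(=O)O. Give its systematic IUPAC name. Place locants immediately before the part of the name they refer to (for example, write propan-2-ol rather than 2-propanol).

Counting along the main chain through the –COOH group gives 8 carbons: the parent is octane.
The highest-priority functional group is a carboxylic acid (terminal –COOH), so the name ends in -oic acid.
Number the chain so that the carboxylic acid carbon is C-1 by definition.
That gives a chloro group at C-4; an ethyl group at C-4.
The substituents are ordered alphabetically, ignoring any di-/tri- multipliers.
Assembling the pieces gives 4-chloro-4-ethyloctanoic acid.

4-chloro-4-ethyloctanoic acid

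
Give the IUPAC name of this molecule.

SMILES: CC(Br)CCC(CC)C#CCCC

The longest chain bearing the multiple bond is 10 carbons long (decane).
There is one C≡C triple bond, indicated by the ending -yne.
The numbering direction is chosen so that numbering from this end puts the triple bond at C-4 rather than C-6.
That gives the triple bond between C-4 and C-5; a bromo group at C-9; an ethyl group at C-6.
Substituent prefixes are cited in alphabetical order (multiplying prefixes like di-/tri- are ignored for ordering).
Assembling the pieces gives 9-bromo-6-ethyldec-4-yne.

9-bromo-6-ethyldec-4-yne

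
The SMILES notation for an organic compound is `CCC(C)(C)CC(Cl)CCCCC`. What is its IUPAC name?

The longest continuous carbon chain has 10 atoms, so the parent hydride is decane.
The numbering direction is chosen so that the substituent locant set {3,3,5} is lower than {6,8,8} at the first point of difference.
With this numbering: a chloro group at C-5; two methyl groups at C-3.
The substituents are ordered alphabetically, ignoring any di-/tri- multipliers.
Putting it together: 5-chloro-3,3-dimethyldecane.

5-chloro-3,3-dimethyldecane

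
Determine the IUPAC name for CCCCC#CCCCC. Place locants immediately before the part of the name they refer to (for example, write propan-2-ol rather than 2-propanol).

dec-5-yne

The longest chain bearing the multiple bond is 10 carbons long (decane).
The chain contains a C≡C triple bond, so the unsaturation ending is -yne.
The molecule is symmetric, so either numbering direction gives the same locants.
This places the triple bond between C-5 and C-6.
Assembling the pieces gives dec-5-yne.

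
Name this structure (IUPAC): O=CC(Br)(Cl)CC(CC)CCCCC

The longest carbon chain that includes the –CHO group has 9 carbons, so the parent hydride is nonane.
The highest-priority functional group is an aldehyde (terminal –CHO), so the name ends in -al.
The numbering direction is chosen so that the aldehyde carbon is C-1 by definition.
This places a bromo group at C-2; a chloro group at C-2; an ethyl group at C-4.
Prefixes are listed alphabetically: bromo, chloro, ethyl.
Assembling the pieces gives 2-bromo-2-chloro-4-ethylnonanal.

2-bromo-2-chloro-4-ethylnonanal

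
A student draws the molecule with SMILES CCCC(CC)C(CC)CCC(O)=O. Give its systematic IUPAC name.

4,5-diethyloctanoic acid

The longest chain bearing the –COOH group is 8 carbons long (octane).
The highest-priority functional group is a carboxylic acid (terminal –COOH), so the name ends in -oic acid.
Choose the numbering such that the carboxylic acid carbon is C-1 by definition.
That gives ethyl groups at C-4 and C-5.
Assembling the pieces gives 4,5-diethyloctanoic acid.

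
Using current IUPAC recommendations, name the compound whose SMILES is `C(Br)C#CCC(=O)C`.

6-bromohex-4-yn-2-one

The longest carbon chain that includes the carbonyl and the multiple bond has 6 carbons, so the parent hydride is hexane.
A ketone (C=O on an internal carbon) is the principal characteristic group, giving the suffix -one.
A C≡C triple bond in the chain gives the infix -yne-.
Number the chain so that numbering from this end puts the carbonyl group at C-2 rather than C-5.
This places the carbonyl at C-2; the triple bond between C-4 and C-5; a bromo group at C-6.
Assembling the pieces gives 6-bromohex-4-yn-2-one.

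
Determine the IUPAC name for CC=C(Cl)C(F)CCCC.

The longest chain bearing the multiple bond is 8 carbons long (octane).
The chain contains a C=C double bond, so the unsaturation ending is -ene.
Number the chain so that numbering from this end puts the double bond at C-2 rather than C-6.
That gives the double bond between C-2 and C-3; a chloro group at C-3; a fluoro group at C-4.
Prefixes are listed alphabetically: chloro, fluoro.
The name is 3-chloro-4-fluorooct-2-ene.

3-chloro-4-fluorooct-2-ene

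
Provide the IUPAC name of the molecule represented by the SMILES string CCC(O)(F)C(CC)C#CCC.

4-ethyl-3-fluorooct-5-yn-3-ol

Counting along the main chain through the –OH group and the multiple bond gives 8 carbons: the parent is octane.
The principal characteristic group is an alcohol (–OH), named with the suffix -ol.
The chain contains a C≡C triple bond, so the unsaturation ending is -yne.
Number the chain so that numbering from this end puts the hydroxyl group at C-3 rather than C-6.
This places the hydroxyl at C-3; the triple bond between C-5 and C-6; an ethyl group at C-4; a fluoro group at C-3.
Prefixes are listed alphabetically: ethyl, fluoro.
Putting it together: 4-ethyl-3-fluorooct-5-yn-3-ol.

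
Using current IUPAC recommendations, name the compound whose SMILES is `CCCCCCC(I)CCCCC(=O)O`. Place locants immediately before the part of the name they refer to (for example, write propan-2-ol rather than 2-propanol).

6-iodododecanoic acid

The longest chain bearing the –COOH group is 12 carbons long (dodecane).
A carboxylic acid (terminal –COOH) is the principal characteristic group, giving the suffix -oic acid.
Number the chain so that the carboxylic acid carbon is C-1 by definition.
With this numbering: an iodo group at C-6.
Putting it together: 6-iodododecanoic acid.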